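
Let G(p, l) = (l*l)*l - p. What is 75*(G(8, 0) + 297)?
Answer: 21675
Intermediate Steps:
G(p, l) = l**3 - p (G(p, l) = l**2*l - p = l**3 - p)
75*(G(8, 0) + 297) = 75*((0**3 - 1*8) + 297) = 75*((0 - 8) + 297) = 75*(-8 + 297) = 75*289 = 21675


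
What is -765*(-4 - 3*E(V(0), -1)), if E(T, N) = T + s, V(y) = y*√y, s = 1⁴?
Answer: 5355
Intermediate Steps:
s = 1
V(y) = y^(3/2)
E(T, N) = 1 + T (E(T, N) = T + 1 = 1 + T)
-765*(-4 - 3*E(V(0), -1)) = -765*(-4 - 3*(1 + 0^(3/2))) = -765*(-4 - 3*(1 + 0)) = -765*(-4 - 3*1) = -765*(-4 - 3) = -765*(-7) = 5355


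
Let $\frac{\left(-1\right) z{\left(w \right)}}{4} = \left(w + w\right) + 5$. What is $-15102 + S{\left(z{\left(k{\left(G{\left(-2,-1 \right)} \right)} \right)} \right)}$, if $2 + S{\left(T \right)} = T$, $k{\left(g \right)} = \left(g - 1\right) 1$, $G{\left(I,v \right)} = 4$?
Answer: $-15148$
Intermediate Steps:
$k{\left(g \right)} = -1 + g$ ($k{\left(g \right)} = \left(-1 + g\right) 1 = -1 + g$)
$z{\left(w \right)} = -20 - 8 w$ ($z{\left(w \right)} = - 4 \left(\left(w + w\right) + 5\right) = - 4 \left(2 w + 5\right) = - 4 \left(5 + 2 w\right) = -20 - 8 w$)
$S{\left(T \right)} = -2 + T$
$-15102 + S{\left(z{\left(k{\left(G{\left(-2,-1 \right)} \right)} \right)} \right)} = -15102 - \left(22 + 8 \left(-1 + 4\right)\right) = -15102 - 46 = -15148$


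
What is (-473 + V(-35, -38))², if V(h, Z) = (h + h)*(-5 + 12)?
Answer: 927369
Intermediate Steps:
V(h, Z) = 14*h (V(h, Z) = (2*h)*7 = 14*h)
(-473 + V(-35, -38))² = (-473 + 14*(-35))² = (-473 - 490)² = (-963)² = 927369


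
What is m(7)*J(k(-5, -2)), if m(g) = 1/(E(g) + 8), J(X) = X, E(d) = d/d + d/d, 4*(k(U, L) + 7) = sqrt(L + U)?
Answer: -7/10 + I*sqrt(7)/40 ≈ -0.7 + 0.066144*I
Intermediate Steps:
k(U, L) = -7 + sqrt(L + U)/4
E(d) = 2 (E(d) = 1 + 1 = 2)
m(g) = 1/10 (m(g) = 1/(2 + 8) = 1/10)
m(7)*J(k(-5, -2)) = (-7 + sqrt(-2 - 5)/4)/10 = (-7 + sqrt(-7)/4)/10 = (-7 + (I*sqrt(7))/4)/10 = (-7 + I*sqrt(7)/4)/10 = -7/10 + I*sqrt(7)/40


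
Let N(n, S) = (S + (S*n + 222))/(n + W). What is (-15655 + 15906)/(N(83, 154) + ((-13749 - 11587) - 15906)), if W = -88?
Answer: -1255/219368 ≈ -0.0057210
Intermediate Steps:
N(n, S) = (222 + S + S*n)/(-88 + n) (N(n, S) = (S + (S*n + 222))/(n - 88) = (S + (222 + S*n))/(-88 + n) = (222 + S + S*n)/(-88 + n))
(-15655 + 15906)/(N(83, 154) + ((-13749 - 11587) - 15906)) = (-15655 + 15906)/((222 + 154 + 154*83)/(-88 + 83) + ((-13749 - 11587) - 15906)) = 251/((222 + 154 + 12782)/(-5) + (-25336 - 15906)) = 251/(-1/5*13158 - 41242) = 251/(-13158/5 - 41242) = 251/(-219368/5) = 251*(-5/219368) = -1255/219368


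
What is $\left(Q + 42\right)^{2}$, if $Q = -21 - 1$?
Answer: $400$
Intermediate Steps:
$Q = -22$
$\left(Q + 42\right)^{2} = \left(-22 + 42\right)^{2} = 20^{2} = 400$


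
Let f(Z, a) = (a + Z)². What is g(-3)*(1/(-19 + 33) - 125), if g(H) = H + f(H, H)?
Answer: -57717/14 ≈ -4122.6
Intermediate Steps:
f(Z, a) = (Z + a)²
g(H) = H + 4*H² (g(H) = H + (H + H)² = H + (2*H)² = H + 4*H²)
g(-3)*(1/(-19 + 33) - 125) = (-3*(1 + 4*(-3)))*(1/(-19 + 33) - 125) = (-3*(1 - 12))*(1/14 - 125) = (-3*(-11))*(1/14 - 125) = 33*(-1749/14) = -57717/14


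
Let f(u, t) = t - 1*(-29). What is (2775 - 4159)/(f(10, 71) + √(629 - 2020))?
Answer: -138400/11391 + 1384*I*√1391/11391 ≈ -12.15 + 4.5315*I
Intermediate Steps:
f(u, t) = 29 + t (f(u, t) = t + 29 = 29 + t)
(2775 - 4159)/(f(10, 71) + √(629 - 2020)) = (2775 - 4159)/((29 + 71) + √(629 - 2020)) = -1384/(100 + √(-1391)) = -1384/(100 + I*√1391)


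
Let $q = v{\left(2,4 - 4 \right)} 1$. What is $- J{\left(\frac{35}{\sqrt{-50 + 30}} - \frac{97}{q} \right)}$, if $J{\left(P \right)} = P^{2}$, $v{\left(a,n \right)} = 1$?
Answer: $- \frac{37391}{4} - 679 i \sqrt{5} \approx -9347.8 - 1518.3 i$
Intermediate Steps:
$q = 1$ ($q = 1 \cdot 1 = 1$)
$- J{\left(\frac{35}{\sqrt{-50 + 30}} - \frac{97}{q} \right)} = - \left(\frac{35}{\sqrt{-50 + 30}} - \frac{97}{1}\right)^{2} = - \left(\frac{35}{\sqrt{-20}} - 97\right)^{2} = - \left(\frac{35}{2 i \sqrt{5}} - 97\right)^{2} = - \left(35 \left(- \frac{i \sqrt{5}}{10}\right) - 97\right)^{2} = - \left(- \frac{7 i \sqrt{5}}{2} - 97\right)^{2} = - \left(-97 - \frac{7 i \sqrt{5}}{2}\right)^{2}$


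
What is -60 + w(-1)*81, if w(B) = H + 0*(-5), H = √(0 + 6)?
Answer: -60 + 81*√6 ≈ 138.41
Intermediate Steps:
H = √6 ≈ 2.4495
w(B) = √6 (w(B) = √6 + 0*(-5) = √6 + 0 = √6)
-60 + w(-1)*81 = -60 + √6*81 = -60 + 81*√6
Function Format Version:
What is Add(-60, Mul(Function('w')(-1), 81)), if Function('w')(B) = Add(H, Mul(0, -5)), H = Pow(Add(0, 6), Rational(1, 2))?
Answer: Add(-60, Mul(81, Pow(6, Rational(1, 2)))) ≈ 138.41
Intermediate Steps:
H = Pow(6, Rational(1, 2)) ≈ 2.4495
Function('w')(B) = Pow(6, Rational(1, 2)) (Function('w')(B) = Add(Pow(6, Rational(1, 2)), Mul(0, -5)) = Add(Pow(6, Rational(1, 2)), 0) = Pow(6, Rational(1, 2)))
Add(-60, Mul(Function('w')(-1), 81)) = Add(-60, Mul(Pow(6, Rational(1, 2)), 81)) = Add(-60, Mul(81, Pow(6, Rational(1, 2))))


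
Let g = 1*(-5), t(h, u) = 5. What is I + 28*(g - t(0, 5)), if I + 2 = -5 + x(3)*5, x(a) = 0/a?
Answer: -287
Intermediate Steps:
x(a) = 0
g = -5
I = -7 (I = -2 + (-5 + 0*5) = -2 + (-5 + 0) = -2 - 5 = -7)
I + 28*(g - t(0, 5)) = -7 + 28*(-5 - 1*5) = -7 + 28*(-5 - 5) = -7 + 28*(-10) = -7 - 280 = -287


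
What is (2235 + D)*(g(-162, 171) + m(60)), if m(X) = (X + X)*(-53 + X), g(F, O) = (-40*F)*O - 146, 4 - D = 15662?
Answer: -14883073402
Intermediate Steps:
D = -15658 (D = 4 - 1*15662 = 4 - 15662 = -15658)
g(F, O) = -146 - 40*F*O (g(F, O) = -40*F*O - 146 = -146 - 40*F*O)
m(X) = 2*X*(-53 + X) (m(X) = (2*X)*(-53 + X) = 2*X*(-53 + X))
(2235 + D)*(g(-162, 171) + m(60)) = (2235 - 15658)*((-146 - 40*(-162)*171) + 2*60*(-53 + 60)) = -13423*((-146 + 1108080) + 2*60*7) = -13423*(1107934 + 840) = -13423*1108774 = -14883073402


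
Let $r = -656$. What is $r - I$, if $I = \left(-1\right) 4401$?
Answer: $3745$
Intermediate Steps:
$I = -4401$
$r - I = -656 - -4401 = -656 + 4401 = 3745$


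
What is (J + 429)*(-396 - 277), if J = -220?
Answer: -140657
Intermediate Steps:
(J + 429)*(-396 - 277) = (-220 + 429)*(-396 - 277) = 209*(-673) = -140657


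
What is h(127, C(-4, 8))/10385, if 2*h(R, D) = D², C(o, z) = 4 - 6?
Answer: 2/10385 ≈ 0.00019259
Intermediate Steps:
C(o, z) = -2
h(R, D) = D²/2
h(127, C(-4, 8))/10385 = ((½)*(-2)²)/10385 = ((½)*4)*(1/10385) = 2*(1/10385) = 2/10385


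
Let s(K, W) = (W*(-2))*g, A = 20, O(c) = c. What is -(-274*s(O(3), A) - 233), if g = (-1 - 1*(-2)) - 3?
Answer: 22153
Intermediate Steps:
g = -2 (g = (-1 + 2) - 3 = 1 - 3 = -2)
s(K, W) = 4*W (s(K, W) = (W*(-2))*(-2) = -2*W*(-2) = 4*W)
-(-274*s(O(3), A) - 233) = -(-1096*20 - 233) = -(-274*80 - 233) = -(-21920 - 233) = -1*(-22153) = 22153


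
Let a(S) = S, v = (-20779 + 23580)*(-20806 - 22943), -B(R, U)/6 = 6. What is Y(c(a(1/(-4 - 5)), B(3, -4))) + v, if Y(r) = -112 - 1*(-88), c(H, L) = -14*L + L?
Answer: -122540973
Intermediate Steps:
B(R, U) = -36 (B(R, U) = -6*6 = -36)
v = -122540949 (v = 2801*(-43749) = -122540949)
c(H, L) = -13*L
Y(r) = -24 (Y(r) = -112 + 88 = -24)
Y(c(a(1/(-4 - 5)), B(3, -4))) + v = -24 - 122540949 = -122540973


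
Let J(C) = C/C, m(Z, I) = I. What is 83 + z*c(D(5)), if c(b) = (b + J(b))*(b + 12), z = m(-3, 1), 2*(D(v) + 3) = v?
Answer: 355/4 ≈ 88.750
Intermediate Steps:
J(C) = 1
D(v) = -3 + v/2
z = 1
c(b) = (1 + b)*(12 + b) (c(b) = (b + 1)*(b + 12) = (1 + b)*(12 + b))
83 + z*c(D(5)) = 83 + 1*(12 + (-3 + (1/2)*5)**2 + 13*(-3 + (1/2)*5)) = 83 + 1*(12 + (-3 + 5/2)**2 + 13*(-3 + 5/2)) = 83 + 1*(12 + (-1/2)**2 + 13*(-1/2)) = 83 + 1*(12 + 1/4 - 13/2) = 83 + 1*(23/4) = 83 + 23/4 = 355/4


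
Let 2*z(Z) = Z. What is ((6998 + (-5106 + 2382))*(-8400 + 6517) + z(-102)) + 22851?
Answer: -8025142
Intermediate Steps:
z(Z) = Z/2
((6998 + (-5106 + 2382))*(-8400 + 6517) + z(-102)) + 22851 = ((6998 + (-5106 + 2382))*(-8400 + 6517) + (½)*(-102)) + 22851 = ((6998 - 2724)*(-1883) - 51) + 22851 = (4274*(-1883) - 51) + 22851 = (-8047942 - 51) + 22851 = -8047993 + 22851 = -8025142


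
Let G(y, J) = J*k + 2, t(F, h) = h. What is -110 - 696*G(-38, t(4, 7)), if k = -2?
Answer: 8242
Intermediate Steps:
G(y, J) = 2 - 2*J (G(y, J) = J*(-2) + 2 = -2*J + 2 = 2 - 2*J)
-110 - 696*G(-38, t(4, 7)) = -110 - 696*(2 - 2*7) = -110 - 696*(2 - 14) = -110 - 696*(-12) = -110 + 8352 = 8242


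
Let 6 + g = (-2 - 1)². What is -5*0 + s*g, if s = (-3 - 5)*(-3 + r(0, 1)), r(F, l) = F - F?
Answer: 72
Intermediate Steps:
r(F, l) = 0
s = 24 (s = (-3 - 5)*(-3 + 0) = -8*(-3) = 24)
g = 3 (g = -6 + (-2 - 1)² = -6 + (-3)² = -6 + 9 = 3)
-5*0 + s*g = -5*0 + 24*3 = 0 + 72 = 72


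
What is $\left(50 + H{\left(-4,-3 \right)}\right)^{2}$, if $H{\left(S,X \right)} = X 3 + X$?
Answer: $1444$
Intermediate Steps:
$H{\left(S,X \right)} = 4 X$ ($H{\left(S,X \right)} = 3 X + X = 4 X$)
$\left(50 + H{\left(-4,-3 \right)}\right)^{2} = \left(50 + 4 \left(-3\right)\right)^{2} = \left(50 - 12\right)^{2} = 38^{2} = 1444$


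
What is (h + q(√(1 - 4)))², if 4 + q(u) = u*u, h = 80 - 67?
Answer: 36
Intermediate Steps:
h = 13
q(u) = -4 + u² (q(u) = -4 + u*u = -4 + u²)
(h + q(√(1 - 4)))² = (13 + (-4 + (√(1 - 4))²))² = (13 + (-4 + (√(-3))²))² = (13 + (-4 + (I*√3)²))² = (13 + (-4 - 3))² = (13 - 7)² = 6² = 36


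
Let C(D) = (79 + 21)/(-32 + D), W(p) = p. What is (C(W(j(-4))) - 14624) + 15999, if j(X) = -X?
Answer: 9600/7 ≈ 1371.4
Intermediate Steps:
C(D) = 100/(-32 + D)
(C(W(j(-4))) - 14624) + 15999 = (100/(-32 - 1*(-4)) - 14624) + 15999 = (100/(-32 + 4) - 14624) + 15999 = (100/(-28) - 14624) + 15999 = (100*(-1/28) - 14624) + 15999 = (-25/7 - 14624) + 15999 = -102393/7 + 15999 = 9600/7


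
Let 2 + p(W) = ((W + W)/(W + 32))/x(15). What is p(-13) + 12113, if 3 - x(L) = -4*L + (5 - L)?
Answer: 16797931/1387 ≈ 12111.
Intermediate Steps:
x(L) = -2 + 5*L (x(L) = 3 - (-4*L + (5 - L)) = 3 - (5 - 5*L) = 3 + (-5 + 5*L) = -2 + 5*L)
p(W) = -2 + 2*W/(73*(32 + W)) (p(W) = -2 + ((W + W)/(W + 32))/(-2 + 5*15) = -2 + ((2*W)/(32 + W))/(-2 + 75) = -2 + (2*W/(32 + W))/73 = -2 + (2*W/(32 + W))*(1/73) = -2 + 2*W/(73*(32 + W)))
p(-13) + 12113 = 16*(-292 - 9*(-13))/(73*(32 - 13)) + 12113 = (16/73)*(-292 + 117)/19 + 12113 = (16/73)*(1/19)*(-175) + 12113 = -2800/1387 + 12113 = 16797931/1387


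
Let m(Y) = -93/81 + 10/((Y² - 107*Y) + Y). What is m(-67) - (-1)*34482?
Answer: 10791024223/312957 ≈ 34481.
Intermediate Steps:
m(Y) = -31/27 + 10/(Y² - 106*Y) (m(Y) = -93*1/81 + 10/(Y² - 106*Y) = -31/27 + 10/(Y² - 106*Y))
m(-67) - (-1)*34482 = (1/27)*(270 - 31*(-67)² + 3286*(-67))/(-67*(-106 - 67)) - (-1)*34482 = (1/27)*(-1/67)*(270 - 31*4489 - 220162)/(-173) - 1*(-34482) = (1/27)*(-1/67)*(-1/173)*(270 - 139159 - 220162) + 34482 = (1/27)*(-1/67)*(-1/173)*(-359051) + 34482 = -359051/312957 + 34482 = 10791024223/312957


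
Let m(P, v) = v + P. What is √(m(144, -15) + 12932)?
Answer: √13061 ≈ 114.28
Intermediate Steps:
m(P, v) = P + v
√(m(144, -15) + 12932) = √((144 - 15) + 12932) = √(129 + 12932) = √13061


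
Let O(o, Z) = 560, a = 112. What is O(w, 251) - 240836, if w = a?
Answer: -240276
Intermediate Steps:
w = 112
O(w, 251) - 240836 = 560 - 240836 = -240276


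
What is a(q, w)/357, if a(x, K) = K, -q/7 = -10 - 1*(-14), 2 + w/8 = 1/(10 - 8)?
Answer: -4/119 ≈ -0.033613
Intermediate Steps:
w = -12 (w = -16 + 8/(10 - 8) = -16 + 8/2 = -16 + 8*(1/2) = -16 + 4 = -12)
q = -28 (q = -7*(-10 - 1*(-14)) = -7*(-10 + 14) = -7*4 = -28)
a(q, w)/357 = -12/357 = -12*1/357 = -4/119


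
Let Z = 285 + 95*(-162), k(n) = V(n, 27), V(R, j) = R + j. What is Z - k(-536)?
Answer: -14596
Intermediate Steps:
k(n) = 27 + n (k(n) = n + 27 = 27 + n)
Z = -15105 (Z = 285 - 15390 = -15105)
Z - k(-536) = -15105 - (27 - 536) = -15105 - 1*(-509) = -15105 + 509 = -14596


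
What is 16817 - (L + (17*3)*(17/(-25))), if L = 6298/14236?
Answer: 2998677731/177950 ≈ 16851.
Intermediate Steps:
L = 3149/7118 (L = 6298*(1/14236) = 3149/7118 ≈ 0.44240)
16817 - (L + (17*3)*(17/(-25))) = 16817 - (3149/7118 + (17*3)*(17/(-25))) = 16817 - (3149/7118 + 51*(17*(-1/25))) = 16817 - (3149/7118 + 51*(-17/25)) = 16817 - (3149/7118 - 867/25) = 16817 - 1*(-6092581/177950) = 16817 + 6092581/177950 = 2998677731/177950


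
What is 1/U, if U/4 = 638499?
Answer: 1/2553996 ≈ 3.9154e-7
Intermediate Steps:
U = 2553996 (U = 4*638499 = 2553996)
1/U = 1/2553996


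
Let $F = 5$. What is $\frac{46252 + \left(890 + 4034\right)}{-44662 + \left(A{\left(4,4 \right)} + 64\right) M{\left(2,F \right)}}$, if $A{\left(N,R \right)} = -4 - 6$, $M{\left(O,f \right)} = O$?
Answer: $- \frac{25588}{22277} \approx -1.1486$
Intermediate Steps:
$A{\left(N,R \right)} = -10$ ($A{\left(N,R \right)} = -4 - 6 = -10$)
$\frac{46252 + \left(890 + 4034\right)}{-44662 + \left(A{\left(4,4 \right)} + 64\right) M{\left(2,F \right)}} = \frac{46252 + \left(890 + 4034\right)}{-44662 + \left(-10 + 64\right) 2} = \frac{46252 + 4924}{-44662 + 54 \cdot 2} = \frac{51176}{-44662 + 108} = \frac{51176}{-44554} = 51176 \left(- \frac{1}{44554}\right) = - \frac{25588}{22277}$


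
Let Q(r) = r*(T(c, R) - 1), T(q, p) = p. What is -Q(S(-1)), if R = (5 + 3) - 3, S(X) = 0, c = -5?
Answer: 0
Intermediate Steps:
R = 5 (R = 8 - 3 = 5)
Q(r) = 4*r (Q(r) = r*(5 - 1) = r*4 = 4*r)
-Q(S(-1)) = -4*0 = -1*0 = 0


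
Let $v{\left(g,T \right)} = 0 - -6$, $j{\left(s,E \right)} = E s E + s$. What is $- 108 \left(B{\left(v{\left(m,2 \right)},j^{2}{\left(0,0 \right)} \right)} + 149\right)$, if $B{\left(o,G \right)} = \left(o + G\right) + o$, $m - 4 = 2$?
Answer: $-17388$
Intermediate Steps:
$m = 6$ ($m = 4 + 2 = 6$)
$j{\left(s,E \right)} = s + s E^{2}$ ($j{\left(s,E \right)} = s E^{2} + s = s + s E^{2}$)
$v{\left(g,T \right)} = 6$ ($v{\left(g,T \right)} = 0 + 6 = 6$)
$B{\left(o,G \right)} = G + 2 o$ ($B{\left(o,G \right)} = \left(G + o\right) + o = G + 2 o$)
$- 108 \left(B{\left(v{\left(m,2 \right)},j^{2}{\left(0,0 \right)} \right)} + 149\right) = - 108 \left(\left(\left(0 \left(1 + 0^{2}\right)\right)^{2} + 2 \cdot 6\right) + 149\right) = - 108 \left(\left(\left(0 \left(1 + 0\right)\right)^{2} + 12\right) + 149\right) = - 108 \left(\left(\left(0 \cdot 1\right)^{2} + 12\right) + 149\right) = - 108 \left(\left(0^{2} + 12\right) + 149\right) = - 108 \left(\left(0 + 12\right) + 149\right) = - 108 \left(12 + 149\right) = \left(-108\right) 161 = -17388$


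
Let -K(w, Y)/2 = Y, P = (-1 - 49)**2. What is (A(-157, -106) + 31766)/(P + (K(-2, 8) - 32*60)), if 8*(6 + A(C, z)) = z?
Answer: 42329/752 ≈ 56.289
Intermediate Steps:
A(C, z) = -6 + z/8
P = 2500 (P = (-50)**2 = 2500)
K(w, Y) = -2*Y
(A(-157, -106) + 31766)/(P + (K(-2, 8) - 32*60)) = ((-6 + (1/8)*(-106)) + 31766)/(2500 + (-2*8 - 32*60)) = ((-6 - 53/4) + 31766)/(2500 + (-16 - 1920)) = (-77/4 + 31766)/(2500 - 1936) = (126987/4)/564 = (126987/4)*(1/564) = 42329/752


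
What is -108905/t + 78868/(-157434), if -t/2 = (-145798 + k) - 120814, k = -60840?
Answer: -34398159221/51552078168 ≈ -0.66725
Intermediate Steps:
t = 654904 (t = -2*((-145798 - 60840) - 120814) = -2*(-206638 - 120814) = -2*(-327452) = 654904)
-108905/t + 78868/(-157434) = -108905/654904 + 78868/(-157434) = -108905*1/654904 + 78868*(-1/157434) = -108905/654904 - 39434/78717 = -34398159221/51552078168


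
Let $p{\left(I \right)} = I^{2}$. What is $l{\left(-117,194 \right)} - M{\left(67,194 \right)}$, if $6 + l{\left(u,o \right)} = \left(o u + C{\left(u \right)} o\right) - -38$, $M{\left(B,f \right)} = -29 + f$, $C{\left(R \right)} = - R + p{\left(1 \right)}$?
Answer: $61$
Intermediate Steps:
$C{\left(R \right)} = 1 - R$ ($C{\left(R \right)} = - R + 1^{2} = - R + 1 = 1 - R$)
$l{\left(u,o \right)} = 32 + o u + o \left(1 - u\right)$ ($l{\left(u,o \right)} = -6 - \left(-38 - o u - \left(1 - u\right) o\right) = -6 + \left(\left(o u + o \left(1 - u\right)\right) + 38\right) = -6 + \left(38 + o u + o \left(1 - u\right)\right) = 32 + o u + o \left(1 - u\right)$)
$l{\left(-117,194 \right)} - M{\left(67,194 \right)} = \left(32 + 194\right) - \left(-29 + 194\right) = 226 - 165 = 61$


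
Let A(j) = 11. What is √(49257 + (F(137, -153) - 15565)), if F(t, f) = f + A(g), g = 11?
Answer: 5*√1342 ≈ 183.17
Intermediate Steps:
F(t, f) = 11 + f (F(t, f) = f + 11 = 11 + f)
√(49257 + (F(137, -153) - 15565)) = √(49257 + ((11 - 153) - 15565)) = √(49257 + (-142 - 15565)) = √(49257 - 15707) = √33550 = 5*√1342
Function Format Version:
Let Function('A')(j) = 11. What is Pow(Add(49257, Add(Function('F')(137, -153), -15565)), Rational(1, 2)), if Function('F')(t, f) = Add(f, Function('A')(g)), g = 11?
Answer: Mul(5, Pow(1342, Rational(1, 2))) ≈ 183.17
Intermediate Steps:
Function('F')(t, f) = Add(11, f) (Function('F')(t, f) = Add(f, 11) = Add(11, f))
Pow(Add(49257, Add(Function('F')(137, -153), -15565)), Rational(1, 2)) = Pow(Add(49257, Add(Add(11, -153), -15565)), Rational(1, 2)) = Pow(Add(49257, Add(-142, -15565)), Rational(1, 2)) = Pow(Add(49257, -15707), Rational(1, 2)) = Pow(33550, Rational(1, 2)) = Mul(5, Pow(1342, Rational(1, 2)))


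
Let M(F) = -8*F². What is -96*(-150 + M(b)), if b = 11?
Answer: 107328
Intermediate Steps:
-96*(-150 + M(b)) = -96*(-150 - 8*11²) = -96*(-150 - 8*121) = -96*(-150 - 968) = -96*(-1118) = 107328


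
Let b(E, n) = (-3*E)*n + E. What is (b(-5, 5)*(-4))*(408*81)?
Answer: -9253440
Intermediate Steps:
b(E, n) = E - 3*E*n (b(E, n) = -3*E*n + E = E - 3*E*n)
(b(-5, 5)*(-4))*(408*81) = (-5*(1 - 3*5)*(-4))*(408*81) = (-5*(1 - 15)*(-4))*33048 = (-5*(-14)*(-4))*33048 = (70*(-4))*33048 = -280*33048 = -9253440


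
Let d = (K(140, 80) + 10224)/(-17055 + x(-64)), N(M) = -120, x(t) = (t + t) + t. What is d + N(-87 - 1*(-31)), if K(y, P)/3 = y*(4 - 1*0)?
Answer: -693848/5749 ≈ -120.69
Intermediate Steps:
K(y, P) = 12*y (K(y, P) = 3*(y*(4 - 1*0)) = 3*(y*(4 + 0)) = 3*(y*4) = 3*(4*y) = 12*y)
x(t) = 3*t (x(t) = 2*t + t = 3*t)
d = -3968/5749 (d = (12*140 + 10224)/(-17055 + 3*(-64)) = (1680 + 10224)/(-17055 - 192) = 11904/(-17247) = 11904*(-1/17247) = -3968/5749 ≈ -0.69021)
d + N(-87 - 1*(-31)) = -3968/5749 - 120 = -693848/5749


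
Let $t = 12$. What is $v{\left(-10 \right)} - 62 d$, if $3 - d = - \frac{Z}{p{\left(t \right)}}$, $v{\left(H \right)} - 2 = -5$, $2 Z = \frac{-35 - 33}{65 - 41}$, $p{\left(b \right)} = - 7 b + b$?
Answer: $- \frac{82175}{432} \approx -190.22$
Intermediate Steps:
$p{\left(b \right)} = - 6 b$
$Z = - \frac{17}{12}$ ($Z = \frac{\left(-35 - 33\right) \frac{1}{65 - 41}}{2} = \frac{\left(-68\right) \frac{1}{24}}{2} = \frac{1}{2} \left(- \frac{17}{6}\right) = - \frac{17}{12} \approx -1.4167$)
$v{\left(H \right)} = -3$ ($v{\left(H \right)} = 2 - 5 = -3$)
$d = \frac{2609}{864}$ ($d = 3 - - \frac{-17}{12 \left(\left(-6\right) 12\right)} = 3 - - \frac{-17}{12 \left(-72\right)} = 3 - - \frac{\left(-17\right) \left(-1\right)}{12 \cdot 72} = 3 - \left(-1\right) \frac{17}{864} = 3 - - \frac{17}{864} = 3 + \frac{17}{864} = \frac{2609}{864} \approx 3.0197$)
$v{\left(-10 \right)} - 62 d = -3 - \frac{80879}{432} = - \frac{82175}{432}$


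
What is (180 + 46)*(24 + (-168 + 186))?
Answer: 9492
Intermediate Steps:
(180 + 46)*(24 + (-168 + 186)) = 226*(24 + 18) = 226*42 = 9492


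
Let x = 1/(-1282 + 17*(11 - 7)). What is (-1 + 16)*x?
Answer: -15/1214 ≈ -0.012356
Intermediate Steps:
x = -1/1214 (x = 1/(-1282 + 17*4) = 1/(-1282 + 68) = 1/(-1214) = -1/1214 ≈ -0.00082372)
(-1 + 16)*x = (-1 + 16)*(-1/1214) = 15*(-1/1214) = -15/1214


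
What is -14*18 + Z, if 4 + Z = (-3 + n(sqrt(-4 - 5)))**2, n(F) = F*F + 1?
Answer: -135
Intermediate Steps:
n(F) = 1 + F**2 (n(F) = F**2 + 1 = 1 + F**2)
Z = 117 (Z = -4 + (-3 + (1 + (sqrt(-4 - 5))**2))**2 = -4 + (-3 + (1 + (sqrt(-9))**2))**2 = -4 + (-3 + (1 + (3*I)**2))**2 = -4 + (-3 + (1 - 9))**2 = -4 + (-3 - 8)**2 = -4 + (-11)**2 = -4 + 121 = 117)
-14*18 + Z = -14*18 + 117 = -252 + 117 = -135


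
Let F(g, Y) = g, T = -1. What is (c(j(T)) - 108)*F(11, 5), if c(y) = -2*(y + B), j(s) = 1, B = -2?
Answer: -1166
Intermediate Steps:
c(y) = 4 - 2*y (c(y) = -2*(y - 2) = -2*(-2 + y) = 4 - 2*y)
(c(j(T)) - 108)*F(11, 5) = ((4 - 2*1) - 108)*11 = ((4 - 2) - 108)*11 = (2 - 108)*11 = -106*11 = -1166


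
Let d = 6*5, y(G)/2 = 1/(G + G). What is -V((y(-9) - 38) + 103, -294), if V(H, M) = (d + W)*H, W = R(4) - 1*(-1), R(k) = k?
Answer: -20440/9 ≈ -2271.1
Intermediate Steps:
y(G) = 1/G (y(G) = 2/(G + G) = 2/((2*G)) = 2*(1/(2*G)) = 1/G)
W = 5 (W = 4 - 1*(-1) = 4 + 1 = 5)
d = 30
V(H, M) = 35*H (V(H, M) = (30 + 5)*H = 35*H)
-V((y(-9) - 38) + 103, -294) = -35*((1/(-9) - 38) + 103) = -35*((-⅑ - 38) + 103) = -35*(-343/9 + 103) = -35*584/9 = -1*20440/9 = -20440/9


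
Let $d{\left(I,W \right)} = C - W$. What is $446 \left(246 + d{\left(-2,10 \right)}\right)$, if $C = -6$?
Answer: $102580$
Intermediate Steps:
$d{\left(I,W \right)} = -6 - W$
$446 \left(246 + d{\left(-2,10 \right)}\right) = 446 \left(246 - 16\right) = 446 \cdot 230 = 102580$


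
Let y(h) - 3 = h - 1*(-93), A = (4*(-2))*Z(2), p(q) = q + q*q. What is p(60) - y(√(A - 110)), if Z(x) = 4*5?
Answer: 3564 - 3*I*√30 ≈ 3564.0 - 16.432*I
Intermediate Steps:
Z(x) = 20
p(q) = q + q²
A = -160 (A = (4*(-2))*20 = -8*20 = -160)
y(h) = 96 + h (y(h) = 3 + (h - 1*(-93)) = 3 + (h + 93) = 3 + (93 + h) = 96 + h)
p(60) - y(√(A - 110)) = 60*(1 + 60) - (96 + √(-160 - 110)) = 60*61 - (96 + √(-270)) = 3660 - (96 + 3*I*√30) = 3660 + (-96 - 3*I*√30) = 3564 - 3*I*√30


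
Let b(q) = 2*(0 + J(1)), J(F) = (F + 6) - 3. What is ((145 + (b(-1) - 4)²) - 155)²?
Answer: 36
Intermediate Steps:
J(F) = 3 + F (J(F) = (6 + F) - 3 = 3 + F)
b(q) = 8 (b(q) = 2*(0 + (3 + 1)) = 2*(0 + 4) = 2*4 = 8)
((145 + (b(-1) - 4)²) - 155)² = ((145 + (8 - 4)²) - 155)² = ((145 + 4²) - 155)² = ((145 + 16) - 155)² = (161 - 155)² = 6² = 36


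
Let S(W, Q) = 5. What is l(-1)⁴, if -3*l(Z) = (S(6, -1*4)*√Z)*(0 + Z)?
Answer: 625/81 ≈ 7.7160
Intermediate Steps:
l(Z) = -5*Z^(3/2)/3 (l(Z) = -5*√Z*(0 + Z)/3 = -5*√Z*Z/3 = -5*Z^(3/2)/3)
l(-1)⁴ = (-(-5)*I/3)⁴ = (5*I/3)⁴ = 625/81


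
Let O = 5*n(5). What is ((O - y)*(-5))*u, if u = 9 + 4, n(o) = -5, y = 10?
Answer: 2275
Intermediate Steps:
O = -25 (O = 5*(-5) = -25)
u = 13
((O - y)*(-5))*u = ((-25 - 1*10)*(-5))*13 = ((-25 - 10)*(-5))*13 = -35*(-5)*13 = 175*13 = 2275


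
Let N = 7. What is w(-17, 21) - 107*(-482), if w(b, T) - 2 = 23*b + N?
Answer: 51192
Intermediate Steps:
w(b, T) = 9 + 23*b (w(b, T) = 2 + (23*b + 7) = 2 + (7 + 23*b) = 9 + 23*b)
w(-17, 21) - 107*(-482) = (9 + 23*(-17)) - 107*(-482) = (9 - 391) + 51574 = -382 + 51574 = 51192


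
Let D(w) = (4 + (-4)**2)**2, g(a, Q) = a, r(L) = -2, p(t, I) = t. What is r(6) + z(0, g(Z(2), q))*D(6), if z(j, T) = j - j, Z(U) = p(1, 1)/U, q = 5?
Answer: -2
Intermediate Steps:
Z(U) = 1/U
z(j, T) = 0
D(w) = 400 (D(w) = (4 + 16)**2 = 20**2 = 400)
r(6) + z(0, g(Z(2), q))*D(6) = -2 + 0*400 = -2 + 0 = -2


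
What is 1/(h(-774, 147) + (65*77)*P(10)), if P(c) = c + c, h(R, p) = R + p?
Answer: 1/99473 ≈ 1.0053e-5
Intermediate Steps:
P(c) = 2*c
1/(h(-774, 147) + (65*77)*P(10)) = 1/((-774 + 147) + (65*77)*(2*10)) = 1/(-627 + 5005*20) = 1/(-627 + 100100) = 1/99473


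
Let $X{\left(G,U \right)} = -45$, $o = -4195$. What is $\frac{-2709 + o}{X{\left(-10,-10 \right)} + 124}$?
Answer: $- \frac{6904}{79} \approx -87.392$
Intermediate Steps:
$\frac{-2709 + o}{X{\left(-10,-10 \right)} + 124} = \frac{-2709 - 4195}{-45 + 124} = - \frac{6904}{79}$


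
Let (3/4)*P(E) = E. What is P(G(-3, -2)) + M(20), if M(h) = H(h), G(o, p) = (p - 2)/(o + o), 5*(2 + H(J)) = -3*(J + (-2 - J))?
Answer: 4/45 ≈ 0.088889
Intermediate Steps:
H(J) = -⅘ (H(J) = -2 + (-3*(J + (-2 - J)))/5 = -2 + (-3*(-2))/5 = -2 + (⅕)*6 = -2 + 6/5 = -⅘)
G(o, p) = (-2 + p)/(2*o) (G(o, p) = (-2 + p)/((2*o)) = (-2 + p)*(1/(2*o)) = (-2 + p)/(2*o))
M(h) = -⅘
P(E) = 4*E/3
P(G(-3, -2)) + M(20) = 4*((½)*(-2 - 2)/(-3))/3 - ⅘ = 4*((½)*(-⅓)*(-4))/3 - ⅘ = (4/3)*(⅔) - ⅘ = 8/9 - ⅘ = 4/45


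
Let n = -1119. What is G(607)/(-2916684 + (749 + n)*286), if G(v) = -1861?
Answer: 1861/3022504 ≈ 0.00061572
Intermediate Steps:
G(607)/(-2916684 + (749 + n)*286) = -1861/(-2916684 + (749 - 1119)*286) = -1861/(-2916684 - 370*286) = -1861/(-2916684 - 105820) = -1861/(-3022504) = -1861*(-1/3022504) = 1861/3022504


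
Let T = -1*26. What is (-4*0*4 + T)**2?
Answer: 676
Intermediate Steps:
T = -26
(-4*0*4 + T)**2 = (-4*0*4 - 26)**2 = (0*4 - 26)**2 = (0 - 26)**2 = (-26)**2 = 676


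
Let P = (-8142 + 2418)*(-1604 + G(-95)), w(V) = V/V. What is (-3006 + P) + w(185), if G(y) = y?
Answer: 9722071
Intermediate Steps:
w(V) = 1
P = 9725076 (P = (-8142 + 2418)*(-1604 - 95) = -5724*(-1699) = 9725076)
(-3006 + P) + w(185) = (-3006 + 9725076) + 1 = 9722070 + 1 = 9722071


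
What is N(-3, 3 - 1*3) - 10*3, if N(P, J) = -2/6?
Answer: -91/3 ≈ -30.333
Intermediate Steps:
N(P, J) = -⅓ (N(P, J) = -2*⅙ = -⅓)
N(-3, 3 - 1*3) - 10*3 = -⅓ - 10*3 = -⅓ - 30 = -91/3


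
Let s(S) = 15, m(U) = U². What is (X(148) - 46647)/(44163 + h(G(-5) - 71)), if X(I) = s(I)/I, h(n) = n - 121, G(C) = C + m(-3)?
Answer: -6903741/6508300 ≈ -1.0608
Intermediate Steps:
G(C) = 9 + C (G(C) = C + (-3)² = C + 9 = 9 + C)
h(n) = -121 + n
X(I) = 15/I
(X(148) - 46647)/(44163 + h(G(-5) - 71)) = (15/148 - 46647)/(44163 + (-121 + ((9 - 5) - 71))) = (15*(1/148) - 46647)/(44163 + (-121 + (4 - 71))) = (15/148 - 46647)/(44163 + (-121 - 67)) = -6903741/(148*(44163 - 188)) = -6903741/148/43975 = -6903741/148*1/43975 = -6903741/6508300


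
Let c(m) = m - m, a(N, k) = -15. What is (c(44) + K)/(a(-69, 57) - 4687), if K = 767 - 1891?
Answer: 562/2351 ≈ 0.23905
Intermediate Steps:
c(m) = 0
K = -1124
(c(44) + K)/(a(-69, 57) - 4687) = (0 - 1124)/(-15 - 4687) = -1124/(-4702) = -1124*(-1/4702) = 562/2351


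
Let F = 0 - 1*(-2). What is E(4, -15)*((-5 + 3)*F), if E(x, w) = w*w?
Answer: -900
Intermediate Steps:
E(x, w) = w²
F = 2 (F = 0 + 2 = 2)
E(4, -15)*((-5 + 3)*F) = (-15)²*((-5 + 3)*2) = 225*(-2*2) = 225*(-4) = -900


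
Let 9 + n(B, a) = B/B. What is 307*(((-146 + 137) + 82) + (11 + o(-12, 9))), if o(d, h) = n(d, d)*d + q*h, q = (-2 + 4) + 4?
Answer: 71838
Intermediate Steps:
n(B, a) = -8 (n(B, a) = -9 + B/B = -9 + 1 = -8)
q = 6 (q = 2 + 4 = 6)
o(d, h) = -8*d + 6*h
307*(((-146 + 137) + 82) + (11 + o(-12, 9))) = 307*(((-146 + 137) + 82) + (11 + (-8*(-12) + 6*9))) = 307*((-9 + 82) + (11 + (96 + 54))) = 307*(73 + (11 + 150)) = 307*(73 + 161) = 307*234 = 71838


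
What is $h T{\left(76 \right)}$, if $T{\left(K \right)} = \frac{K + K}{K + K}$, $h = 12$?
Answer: $12$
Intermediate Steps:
$T{\left(K \right)} = 1$ ($T{\left(K \right)} = \frac{2 K}{2 K} = 2 K \frac{1}{2 K} = 1$)
$h T{\left(76 \right)} = 12 \cdot 1 = 12$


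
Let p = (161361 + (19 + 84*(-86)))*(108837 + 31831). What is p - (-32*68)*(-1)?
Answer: 21684814032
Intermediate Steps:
p = 21684816208 (p = (161361 + (19 - 7224))*140668 = (161361 - 7205)*140668 = 154156*140668 = 21684816208)
p - (-32*68)*(-1) = 21684816208 - (-32*68)*(-1) = 21684816208 - (-2176)*(-1) = 21684816208 - 1*2176 = 21684816208 - 2176 = 21684814032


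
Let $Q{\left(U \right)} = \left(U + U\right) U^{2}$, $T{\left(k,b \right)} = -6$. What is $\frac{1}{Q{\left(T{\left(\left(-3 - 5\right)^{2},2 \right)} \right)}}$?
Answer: $- \frac{1}{432} \approx -0.0023148$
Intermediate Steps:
$Q{\left(U \right)} = 2 U^{3}$ ($Q{\left(U \right)} = 2 U U^{2} = 2 U^{3}$)
$\frac{1}{Q{\left(T{\left(\left(-3 - 5\right)^{2},2 \right)} \right)}} = \frac{1}{2 \left(-6\right)^{3}} = \frac{1}{2 \left(-216\right)} = \frac{1}{-432} = - \frac{1}{432}$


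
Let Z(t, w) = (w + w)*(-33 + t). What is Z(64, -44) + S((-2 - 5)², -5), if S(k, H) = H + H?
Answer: -2738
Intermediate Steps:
Z(t, w) = 2*w*(-33 + t) (Z(t, w) = (2*w)*(-33 + t) = 2*w*(-33 + t))
S(k, H) = 2*H
Z(64, -44) + S((-2 - 5)², -5) = 2*(-44)*(-33 + 64) + 2*(-5) = 2*(-44)*31 - 10 = -2728 - 10 = -2738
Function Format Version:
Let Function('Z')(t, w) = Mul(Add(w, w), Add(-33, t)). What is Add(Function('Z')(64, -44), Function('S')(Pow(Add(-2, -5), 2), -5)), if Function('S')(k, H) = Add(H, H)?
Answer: -2738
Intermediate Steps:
Function('Z')(t, w) = Mul(2, w, Add(-33, t)) (Function('Z')(t, w) = Mul(Mul(2, w), Add(-33, t)) = Mul(2, w, Add(-33, t)))
Function('S')(k, H) = Mul(2, H)
Add(Function('Z')(64, -44), Function('S')(Pow(Add(-2, -5), 2), -5)) = Add(Mul(2, -44, Add(-33, 64)), Mul(2, -5)) = Add(Mul(2, -44, 31), -10) = Add(-2728, -10) = -2738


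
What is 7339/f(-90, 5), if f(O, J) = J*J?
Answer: 7339/25 ≈ 293.56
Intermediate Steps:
f(O, J) = J²
7339/f(-90, 5) = 7339/(5²) = 7339/25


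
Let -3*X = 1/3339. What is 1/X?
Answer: -10017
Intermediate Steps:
X = -1/10017 (X = -⅓/3339 = -⅓*1/3339 = -1/10017 ≈ -9.9830e-5)
1/X = 1/(-1/10017) = -10017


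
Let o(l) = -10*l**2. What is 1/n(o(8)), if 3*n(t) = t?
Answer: -3/640 ≈ -0.0046875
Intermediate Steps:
n(t) = t/3
1/n(o(8)) = 1/((-10*8**2)/3) = 1/((-10*64)/3) = 1/((1/3)*(-640)) = 1/(-640/3) = -3/640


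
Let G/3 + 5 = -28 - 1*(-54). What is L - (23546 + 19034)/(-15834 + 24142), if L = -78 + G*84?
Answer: 10818833/2077 ≈ 5208.9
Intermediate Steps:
G = 63 (G = -15 + 3*(-28 - 1*(-54)) = -15 + 3*(-28 + 54) = -15 + 3*26 = -15 + 78 = 63)
L = 5214 (L = -78 + 63*84 = -78 + 5292 = 5214)
L - (23546 + 19034)/(-15834 + 24142) = 5214 - (23546 + 19034)/(-15834 + 24142) = 5214 - 42580/8308 = 5214 - 1*10645/2077 = 5214 - 10645/2077 = 10818833/2077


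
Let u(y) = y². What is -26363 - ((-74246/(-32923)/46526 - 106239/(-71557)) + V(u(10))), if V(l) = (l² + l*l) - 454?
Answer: -2516107112645231959/54804629655193 ≈ -45911.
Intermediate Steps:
V(l) = -454 + 2*l² (V(l) = (l² + l²) - 454 = 2*l² - 454 = -454 + 2*l²)
-26363 - ((-74246/(-32923)/46526 - 106239/(-71557)) + V(u(10))) = -26363 - ((-74246/(-32923)/46526 - 106239/(-71557)) + (-454 + 2*(10²)²)) = -26363 - ((-74246*(-1/32923)*(1/46526) - 106239*(-1/71557)) + (-454 + 2*100²)) = -26363 - (((74246/32923)*(1/46526) + 106239/71557) + (-454 + 2*10000)) = -26363 - ((37123/765887749 + 106239/71557) + (-454 + 20000)) = -26363 - (81369804976522/54804629655193 + 19546) = -26363 - 1*1071292661045378900/54804629655193 = -26363 - 1071292661045378900/54804629655193 = -2516107112645231959/54804629655193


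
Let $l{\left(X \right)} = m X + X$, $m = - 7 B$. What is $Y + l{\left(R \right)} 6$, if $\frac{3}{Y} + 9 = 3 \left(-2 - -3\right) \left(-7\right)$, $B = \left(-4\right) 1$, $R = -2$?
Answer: $- \frac{3481}{10} \approx -348.1$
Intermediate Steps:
$B = -4$
$m = 28$ ($m = \left(-7\right) \left(-4\right) = 28$)
$l{\left(X \right)} = 29 X$ ($l{\left(X \right)} = 28 X + X = 29 X$)
$Y = - \frac{1}{10}$ ($Y = \frac{3}{-9 + 3 \left(-2 - -3\right) \left(-7\right)} = \frac{3}{-9 + 3 \left(-2 + 3\right) \left(-7\right)} = \frac{3}{-9 + 3 \cdot 1 \left(-7\right)} = \frac{3}{-9 + 3 \left(-7\right)} = \frac{3}{-9 - 21} = \frac{3}{-30} = 3 \left(- \frac{1}{30}\right) = - \frac{1}{10} \approx -0.1$)
$Y + l{\left(R \right)} 6 = - \frac{1}{10} + 29 \left(-2\right) 6 = - \frac{1}{10} - 348 = - \frac{3481}{10}$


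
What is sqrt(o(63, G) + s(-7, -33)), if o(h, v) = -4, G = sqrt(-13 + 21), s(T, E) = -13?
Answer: I*sqrt(17) ≈ 4.1231*I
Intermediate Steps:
G = 2*sqrt(2) (G = sqrt(8) = 2*sqrt(2) ≈ 2.8284)
sqrt(o(63, G) + s(-7, -33)) = sqrt(-4 - 13) = sqrt(-17) = I*sqrt(17)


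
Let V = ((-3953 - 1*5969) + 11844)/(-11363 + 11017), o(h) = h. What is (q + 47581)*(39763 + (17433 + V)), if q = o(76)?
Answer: 471515832179/173 ≈ 2.7255e+9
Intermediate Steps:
q = 76
V = -961/173 (V = ((-3953 - 5969) + 11844)/(-346) = (-9922 + 11844)*(-1/346) = 1922*(-1/346) = -961/173 ≈ -5.5549)
(q + 47581)*(39763 + (17433 + V)) = (76 + 47581)*(39763 + (17433 - 961/173)) = 47657*(39763 + 3014948/173) = 47657*(9893947/173) = 471515832179/173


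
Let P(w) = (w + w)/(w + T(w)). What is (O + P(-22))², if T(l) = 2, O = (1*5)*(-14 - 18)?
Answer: 622521/25 ≈ 24901.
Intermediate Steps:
O = -160 (O = 5*(-32) = -160)
P(w) = 2*w/(2 + w) (P(w) = (w + w)/(w + 2) = (2*w)/(2 + w) = 2*w/(2 + w))
(O + P(-22))² = (-160 + 2*(-22)/(2 - 22))² = (-160 + 2*(-22)/(-20))² = (-160 + 2*(-22)*(-1/20))² = (-160 + 11/5)² = (-789/5)² = 622521/25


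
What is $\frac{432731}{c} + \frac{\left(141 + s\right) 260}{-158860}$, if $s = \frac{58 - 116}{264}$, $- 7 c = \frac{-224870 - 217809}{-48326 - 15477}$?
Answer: $- \frac{15587358304655909}{35702946708} \approx -4.3658 \cdot 10^{5}$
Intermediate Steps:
$c = - \frac{442679}{446621}$ ($c = - \frac{\left(-224870 - 217809\right) \frac{1}{-48326 - 15477}}{7} = - \frac{\left(-442679\right) \frac{1}{-63803}}{7} = - \frac{\left(-442679\right) \left(- \frac{1}{63803}\right)}{7} = \left(- \frac{1}{7}\right) \frac{442679}{63803} = - \frac{442679}{446621} \approx -0.99117$)
$s = - \frac{29}{132}$ ($s = \left(-58\right) \frac{1}{264} = - \frac{29}{132} \approx -0.2197$)
$\frac{432731}{c} + \frac{\left(141 + s\right) 260}{-158860} = \frac{432731}{- \frac{442679}{446621}} + \frac{\left(141 - \frac{29}{132}\right) 260}{-158860} = 432731 \left(- \frac{446621}{442679}\right) + \frac{18583}{132} \cdot 260 \left(- \frac{1}{158860}\right) = - \frac{193266751951}{442679} + \frac{1207895}{33} \left(- \frac{1}{158860}\right) = - \frac{193266751951}{442679} - \frac{18583}{80652} = - \frac{15587358304655909}{35702946708}$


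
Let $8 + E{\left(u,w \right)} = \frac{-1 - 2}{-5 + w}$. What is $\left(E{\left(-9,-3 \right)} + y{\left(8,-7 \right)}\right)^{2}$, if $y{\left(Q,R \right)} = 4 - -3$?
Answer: $\frac{25}{64} \approx 0.39063$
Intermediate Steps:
$y{\left(Q,R \right)} = 7$ ($y{\left(Q,R \right)} = 4 + 3 = 7$)
$E{\left(u,w \right)} = -8 - \frac{3}{-5 + w}$ ($E{\left(u,w \right)} = -8 + \frac{-1 - 2}{-5 + w} = -8 - \frac{3}{-5 + w}$)
$\left(E{\left(-9,-3 \right)} + y{\left(8,-7 \right)}\right)^{2} = \left(\frac{37 - -24}{-5 - 3} + 7\right)^{2} = \left(\frac{37 + 24}{-8} + 7\right)^{2} = \left(\left(- \frac{1}{8}\right) 61 + 7\right)^{2} = \left(- \frac{61}{8} + 7\right)^{2} = \left(- \frac{5}{8}\right)^{2} = \frac{25}{64}$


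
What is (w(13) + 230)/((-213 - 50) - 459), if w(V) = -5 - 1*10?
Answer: -215/722 ≈ -0.29778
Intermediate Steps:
w(V) = -15 (w(V) = -5 - 10 = -15)
(w(13) + 230)/((-213 - 50) - 459) = (-15 + 230)/((-213 - 50) - 459) = 215/(-263 - 459) = 215/(-722) = 215*(-1/722) = -215/722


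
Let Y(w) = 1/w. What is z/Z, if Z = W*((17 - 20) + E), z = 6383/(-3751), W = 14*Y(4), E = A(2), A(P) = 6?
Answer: -12766/78771 ≈ -0.16206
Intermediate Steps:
E = 6
Y(w) = 1/w
W = 7/2 (W = 14/4 = 14*(1/4) = 7/2 ≈ 3.5000)
z = -6383/3751 (z = 6383*(-1/3751) = -6383/3751 ≈ -1.7017)
Z = 21/2 (Z = 7*((17 - 20) + 6)/2 = 7*(-3 + 6)/2 = (7/2)*3 = 21/2 ≈ 10.500)
z/Z = -6383/(3751*21/2) = -6383/3751*2/21 = -12766/78771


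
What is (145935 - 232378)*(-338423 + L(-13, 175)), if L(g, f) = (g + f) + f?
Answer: 29225168098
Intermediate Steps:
L(g, f) = g + 2*f (L(g, f) = (f + g) + f = g + 2*f)
(145935 - 232378)*(-338423 + L(-13, 175)) = (145935 - 232378)*(-338423 + (-13 + 2*175)) = -86443*(-338423 + (-13 + 350)) = -86443*(-338423 + 337) = -86443*(-338086) = 29225168098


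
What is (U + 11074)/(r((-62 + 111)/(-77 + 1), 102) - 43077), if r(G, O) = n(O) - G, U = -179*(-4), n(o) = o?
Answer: -896040/3266051 ≈ -0.27435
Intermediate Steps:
U = 716
r(G, O) = O - G
(U + 11074)/(r((-62 + 111)/(-77 + 1), 102) - 43077) = (716 + 11074)/((102 - (-62 + 111)/(-77 + 1)) - 43077) = 11790/((102 - 49/(-76)) - 43077) = 11790/((102 - 49*(-1)/76) - 43077) = 11790/((102 - 1*(-49/76)) - 43077) = 11790/((102 + 49/76) - 43077) = 11790/(7801/76 - 43077) = 11790/(-3266051/76) = 11790*(-76/3266051) = -896040/3266051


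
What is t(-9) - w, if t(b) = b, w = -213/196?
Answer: -1551/196 ≈ -7.9133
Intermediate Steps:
w = -213/196 (w = -213*1/196 = -213/196 ≈ -1.0867)
t(-9) - w = -9 - 1*(-213/196) = -9 + 213/196 = -1551/196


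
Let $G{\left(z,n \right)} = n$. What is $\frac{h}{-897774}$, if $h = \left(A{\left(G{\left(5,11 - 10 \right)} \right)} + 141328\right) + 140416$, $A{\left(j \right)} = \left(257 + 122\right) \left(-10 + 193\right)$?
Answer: $- \frac{351101}{897774} \approx -0.39108$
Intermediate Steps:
$A{\left(j \right)} = 69357$ ($A{\left(j \right)} = 379 \cdot 183 = 69357$)
$h = 351101$ ($h = \left(69357 + 141328\right) + 140416 = 210685 + 140416 = 351101$)
$\frac{h}{-897774} = \frac{351101}{-897774} = 351101 \left(- \frac{1}{897774}\right) = - \frac{351101}{897774}$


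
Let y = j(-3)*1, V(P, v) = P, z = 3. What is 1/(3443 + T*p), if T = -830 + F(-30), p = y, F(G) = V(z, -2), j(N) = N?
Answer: 1/5924 ≈ 0.00016880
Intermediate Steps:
F(G) = 3
y = -3 (y = -3*1 = -3)
p = -3
T = -827 (T = -830 + 3 = -827)
1/(3443 + T*p) = 1/(3443 - 827*(-3)) = 1/(3443 + 2481) = 1/5924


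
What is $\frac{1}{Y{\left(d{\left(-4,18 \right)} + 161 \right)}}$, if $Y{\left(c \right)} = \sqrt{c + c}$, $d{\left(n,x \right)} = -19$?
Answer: $\frac{\sqrt{71}}{142} \approx 0.059339$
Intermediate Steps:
$Y{\left(c \right)} = \sqrt{2} \sqrt{c}$ ($Y{\left(c \right)} = \sqrt{2 c} = \sqrt{2} \sqrt{c}$)
$\frac{1}{Y{\left(d{\left(-4,18 \right)} + 161 \right)}} = \frac{1}{\sqrt{2} \sqrt{-19 + 161}} = \frac{1}{\sqrt{2} \sqrt{142}} = \frac{1}{2 \sqrt{71}} = \frac{\sqrt{71}}{142}$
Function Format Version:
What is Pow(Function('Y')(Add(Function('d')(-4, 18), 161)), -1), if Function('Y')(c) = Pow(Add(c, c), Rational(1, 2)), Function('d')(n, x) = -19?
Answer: Mul(Rational(1, 142), Pow(71, Rational(1, 2))) ≈ 0.059339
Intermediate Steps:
Function('Y')(c) = Mul(Pow(2, Rational(1, 2)), Pow(c, Rational(1, 2))) (Function('Y')(c) = Pow(Mul(2, c), Rational(1, 2)) = Mul(Pow(2, Rational(1, 2)), Pow(c, Rational(1, 2))))
Pow(Function('Y')(Add(Function('d')(-4, 18), 161)), -1) = Pow(Mul(Pow(2, Rational(1, 2)), Pow(Add(-19, 161), Rational(1, 2))), -1) = Pow(Mul(Pow(2, Rational(1, 2)), Pow(142, Rational(1, 2))), -1) = Pow(Mul(2, Pow(71, Rational(1, 2))), -1) = Mul(Rational(1, 142), Pow(71, Rational(1, 2)))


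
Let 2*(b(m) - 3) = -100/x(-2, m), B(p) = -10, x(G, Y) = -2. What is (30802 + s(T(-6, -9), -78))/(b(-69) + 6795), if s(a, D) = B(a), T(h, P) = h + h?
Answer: 30792/6823 ≈ 4.5130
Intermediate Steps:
T(h, P) = 2*h
s(a, D) = -10
b(m) = 28 (b(m) = 3 + (-100/(-2))/2 = 3 + (-100*(-½))/2 = 3 + (½)*50 = 3 + 25 = 28)
(30802 + s(T(-6, -9), -78))/(b(-69) + 6795) = (30802 - 10)/(28 + 6795) = 30792/6823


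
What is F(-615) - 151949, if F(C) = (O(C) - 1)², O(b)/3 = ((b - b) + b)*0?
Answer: -151948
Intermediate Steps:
O(b) = 0 (O(b) = 3*(((b - b) + b)*0) = 3*((0 + b)*0) = 3*(b*0) = 3*0 = 0)
F(C) = 1 (F(C) = (0 - 1)² = (-1)² = 1)
F(-615) - 151949 = 1 - 151949 = -151948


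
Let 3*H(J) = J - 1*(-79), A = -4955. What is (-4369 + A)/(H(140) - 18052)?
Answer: 3108/5993 ≈ 0.51861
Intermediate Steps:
H(J) = 79/3 + J/3 (H(J) = (J - 1*(-79))/3 = (J + 79)/3 = (79 + J)/3 = 79/3 + J/3)
(-4369 + A)/(H(140) - 18052) = (-4369 - 4955)/((79/3 + (1/3)*140) - 18052) = -9324/((79/3 + 140/3) - 18052) = -9324/(73 - 18052) = -9324/(-17979) = -9324*(-1/17979) = 3108/5993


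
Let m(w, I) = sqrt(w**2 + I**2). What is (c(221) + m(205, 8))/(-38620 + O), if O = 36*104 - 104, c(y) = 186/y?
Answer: -31/1288430 - sqrt(42089)/34980 ≈ -0.0058890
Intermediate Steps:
m(w, I) = sqrt(I**2 + w**2)
O = 3640 (O = 3744 - 104 = 3640)
(c(221) + m(205, 8))/(-38620 + O) = (186/221 + sqrt(8**2 + 205**2))/(-38620 + 3640) = (186*(1/221) + sqrt(64 + 42025))/(-34980) = (186/221 + sqrt(42089))*(-1/34980) = -31/1288430 - sqrt(42089)/34980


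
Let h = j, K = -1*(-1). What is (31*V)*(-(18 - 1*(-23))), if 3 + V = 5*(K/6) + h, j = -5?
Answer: 54653/6 ≈ 9108.8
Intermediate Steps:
K = 1
h = -5
V = -43/6 (V = -3 + (5*(1/6) - 5) = -3 + (5/6 - 5) = -3 - 25/6 = -43/6 ≈ -7.1667)
(31*V)*(-(18 - 1*(-23))) = (31*(-43/6))*(-(18 - 1*(-23))) = -(-1333)*(18 + 23)/6 = -(-1333)*41/6 = -1333/6*(-41) = 54653/6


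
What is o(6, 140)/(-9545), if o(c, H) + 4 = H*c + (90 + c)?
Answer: -932/9545 ≈ -0.097643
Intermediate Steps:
o(c, H) = 86 + c + H*c (o(c, H) = -4 + (H*c + (90 + c)) = -4 + (90 + c + H*c) = 86 + c + H*c)
o(6, 140)/(-9545) = (86 + 6 + 140*6)/(-9545) = (86 + 6 + 840)*(-1/9545) = 932*(-1/9545) = -932/9545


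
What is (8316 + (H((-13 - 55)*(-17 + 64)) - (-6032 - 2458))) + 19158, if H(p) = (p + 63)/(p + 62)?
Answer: 112714309/3134 ≈ 35965.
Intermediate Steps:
H(p) = (63 + p)/(62 + p)
(8316 + (H((-13 - 55)*(-17 + 64)) - (-6032 - 2458))) + 19158 = (8316 + ((63 + (-13 - 55)*(-17 + 64))/(62 + (-13 - 55)*(-17 + 64)) - (-6032 - 2458))) + 19158 = (8316 + ((63 - 68*47)/(62 - 68*47) - 1*(-8490))) + 19158 = (8316 + ((63 - 3196)/(62 - 3196) + 8490)) + 19158 = (8316 + (-3133/(-3134) + 8490)) + 19158 = (8316 + (-1/3134*(-3133) + 8490)) + 19158 = (8316 + (3133/3134 + 8490)) + 19158 = (8316 + 26610793/3134) + 19158 = 52673137/3134 + 19158 = 112714309/3134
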